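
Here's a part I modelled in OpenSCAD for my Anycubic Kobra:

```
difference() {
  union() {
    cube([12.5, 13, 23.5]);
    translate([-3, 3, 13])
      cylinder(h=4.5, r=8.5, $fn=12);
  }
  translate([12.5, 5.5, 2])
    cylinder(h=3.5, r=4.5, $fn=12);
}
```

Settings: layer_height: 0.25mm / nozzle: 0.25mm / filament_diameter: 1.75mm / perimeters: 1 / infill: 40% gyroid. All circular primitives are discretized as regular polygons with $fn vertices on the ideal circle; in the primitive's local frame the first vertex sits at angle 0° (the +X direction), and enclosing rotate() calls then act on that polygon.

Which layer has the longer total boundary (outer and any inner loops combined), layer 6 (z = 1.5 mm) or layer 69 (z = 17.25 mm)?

Layer 6 (z = 1.5): the cube is present — its section is the full 12.5×13 rectangle (perimeter 51.00 mm); the cylinder at (-3, 3) is not intersected at this z (z outside [13, 17.5]); Combining (union): only the 12.5×13 cube is present, so the union is just that shape — boundary = 51.00 mm; the cylinder at (12.5, 5.5) is not intersected at this z (z outside [2, 5.5]); Taking the first minus the rest: none of the subtracted shapes is present at this height, so the result so far is unchanged — boundary = 51.00 mm. So its perimeter = 51.00 mm. Layer 69 (z = 17.25): the cube (footprint 12.5×13) is included at this height (perimeter 51.00 mm); the r=8.5 cylinder at (-3, 3) gives a regular 12-gon of circumradius 8.5 (constant along its height) (perimeter = 2·12·8.500·sin(180°/12) = 52.80 mm); Combining (union): the regions partially overlap (shared area 45.19 mm²), so the edge portions inside another operand are dropped and the merged outline is re-measured after clipping — boundary = 75.21 mm; the cylinder at (12.5, 5.5) is absent (z outside [2, 5.5]); Taking the first minus the rest: none of the subtracted shapes is present at this height, so that combined region is unchanged — boundary = 75.21 mm. So its perimeter = 75.21 mm. Layer 69 is larger (75.21 vs 51.00 mm).

layer 69 (z = 17.25 mm)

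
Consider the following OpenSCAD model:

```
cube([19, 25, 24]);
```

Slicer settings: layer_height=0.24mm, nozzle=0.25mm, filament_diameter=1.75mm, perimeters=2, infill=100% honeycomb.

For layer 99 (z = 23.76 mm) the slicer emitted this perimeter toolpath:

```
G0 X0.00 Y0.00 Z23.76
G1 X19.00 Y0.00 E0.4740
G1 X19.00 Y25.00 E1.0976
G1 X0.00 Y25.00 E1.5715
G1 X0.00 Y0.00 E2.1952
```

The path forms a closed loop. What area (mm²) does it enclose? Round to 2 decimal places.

475.00 mm²

Apply the shoelace formula to the sequence of (X, Y) vertices; enclosed area = 475.00 mm².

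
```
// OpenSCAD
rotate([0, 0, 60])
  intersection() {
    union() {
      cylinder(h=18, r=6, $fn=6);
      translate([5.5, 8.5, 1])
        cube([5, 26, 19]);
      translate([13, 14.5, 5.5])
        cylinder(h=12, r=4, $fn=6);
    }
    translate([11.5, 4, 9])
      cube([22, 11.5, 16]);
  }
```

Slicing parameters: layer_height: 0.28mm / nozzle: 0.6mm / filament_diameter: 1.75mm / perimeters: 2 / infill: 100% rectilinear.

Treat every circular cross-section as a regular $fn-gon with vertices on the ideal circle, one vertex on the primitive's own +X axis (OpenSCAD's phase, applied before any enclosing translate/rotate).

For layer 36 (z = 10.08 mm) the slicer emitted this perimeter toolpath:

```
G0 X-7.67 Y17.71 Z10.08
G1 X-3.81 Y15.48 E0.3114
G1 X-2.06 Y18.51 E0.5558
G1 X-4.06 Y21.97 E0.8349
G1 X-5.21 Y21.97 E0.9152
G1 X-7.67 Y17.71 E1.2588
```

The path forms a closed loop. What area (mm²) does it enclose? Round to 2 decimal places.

20.75 mm²

Apply the shoelace formula to the sequence of (X, Y) vertices; enclosed area = 20.75 mm².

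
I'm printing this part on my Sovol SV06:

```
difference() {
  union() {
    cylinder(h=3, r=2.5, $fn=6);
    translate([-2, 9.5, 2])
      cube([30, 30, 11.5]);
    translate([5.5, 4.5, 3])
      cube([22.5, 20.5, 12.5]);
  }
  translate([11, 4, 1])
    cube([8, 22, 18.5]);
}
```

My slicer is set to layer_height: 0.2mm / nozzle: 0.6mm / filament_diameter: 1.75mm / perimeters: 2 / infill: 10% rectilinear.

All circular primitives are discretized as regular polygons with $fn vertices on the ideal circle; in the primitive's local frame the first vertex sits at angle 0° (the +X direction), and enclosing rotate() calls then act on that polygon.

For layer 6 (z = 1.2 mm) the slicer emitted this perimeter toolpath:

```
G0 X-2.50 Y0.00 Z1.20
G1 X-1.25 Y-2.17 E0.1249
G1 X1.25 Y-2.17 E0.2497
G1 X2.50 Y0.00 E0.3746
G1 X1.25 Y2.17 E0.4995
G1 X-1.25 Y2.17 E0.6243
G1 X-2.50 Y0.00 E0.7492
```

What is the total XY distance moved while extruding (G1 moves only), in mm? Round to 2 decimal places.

15.02 mm

Sum the Euclidean lengths of each G1 segment: total = 15.02 mm.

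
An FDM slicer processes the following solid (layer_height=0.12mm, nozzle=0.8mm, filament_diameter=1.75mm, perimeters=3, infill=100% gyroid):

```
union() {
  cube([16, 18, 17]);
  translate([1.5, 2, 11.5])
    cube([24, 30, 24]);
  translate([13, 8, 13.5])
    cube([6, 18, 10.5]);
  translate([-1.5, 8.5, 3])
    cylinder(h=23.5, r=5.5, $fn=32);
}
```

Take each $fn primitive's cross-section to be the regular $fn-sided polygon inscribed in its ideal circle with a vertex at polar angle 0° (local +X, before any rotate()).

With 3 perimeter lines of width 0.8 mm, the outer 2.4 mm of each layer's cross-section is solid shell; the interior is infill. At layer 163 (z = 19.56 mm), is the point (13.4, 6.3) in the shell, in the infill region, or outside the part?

At z = 19.56 mm: the cube is absent (z outside [0, 17]); the 24×30 cube at (1.5, 2) contributes its full rectangle; the cube at (13, 8) (footprint 6×18) is included at this height; the r=5.5 cylinder at (-1.5, 8.5) gives a regular 32-gon of circumradius 5.5 (constant along its height); Merging all regions: the regions partially overlap (shared area 124.04 mm²), so overlapping operands fuse into one piece — 1 connected region. Overall, the cross-section is a single solid region. The nearest boundary edge runs (25.50, 2.00)→(1.50, 2.00); distance from the point to it = 4.30 mm. The point is inside the cross-section and 4.30 mm from the nearest boundary — more than the 2.4 mm shell width (3 × 0.8), so it's in the infill interior.

infill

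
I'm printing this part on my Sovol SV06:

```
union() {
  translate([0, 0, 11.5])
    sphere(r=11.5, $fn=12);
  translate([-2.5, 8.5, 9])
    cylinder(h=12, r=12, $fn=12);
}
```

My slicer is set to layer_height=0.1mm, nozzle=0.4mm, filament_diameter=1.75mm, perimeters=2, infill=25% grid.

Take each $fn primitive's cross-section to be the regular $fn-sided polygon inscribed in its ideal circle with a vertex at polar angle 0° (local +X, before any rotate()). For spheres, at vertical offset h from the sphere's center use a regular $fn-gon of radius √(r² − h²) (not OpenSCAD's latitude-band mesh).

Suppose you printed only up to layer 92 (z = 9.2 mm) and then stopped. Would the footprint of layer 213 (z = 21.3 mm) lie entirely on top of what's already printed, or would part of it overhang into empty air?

Compare the two slices. At z = 9.2: the r=11.5 sphere slices to a regular 12-gon of circumradius 11.268 (√(r²−h²) with h=2.3 from center) (area = (12/2)·11.268²·sin(360°/12) = 380.88 mm²); the cylinder at (-2.5, 8.5): section is a regular 12-gon, circumradius r=12 (area = (12/2)·12.000²·sin(360°/12) = 432.00 mm²); Combining (union): the regions partially overlap — summed areas 812.88 mm² minus the doubly-counted overlap 209.08 mm² gives 603.80 mm² — area = 603.80 mm². At z = 21.3: the r=11.5 sphere contributes a regular 12-gon of circumradius √(11.5²−9.8²) = 6.017 (area = (12/2)·6.017²·sin(360°/12) = 108.63 mm²); the cylinder at (-2.5, 8.5) is absent (z outside [9, 21]); Taking the union: only the r=11.5 sphere is present, so the union is just that shape — area = 108.63 mm². Checking containment: the cross-section at z = 21.3 is a subset of the cross-section at z = 9.2.

entirely on top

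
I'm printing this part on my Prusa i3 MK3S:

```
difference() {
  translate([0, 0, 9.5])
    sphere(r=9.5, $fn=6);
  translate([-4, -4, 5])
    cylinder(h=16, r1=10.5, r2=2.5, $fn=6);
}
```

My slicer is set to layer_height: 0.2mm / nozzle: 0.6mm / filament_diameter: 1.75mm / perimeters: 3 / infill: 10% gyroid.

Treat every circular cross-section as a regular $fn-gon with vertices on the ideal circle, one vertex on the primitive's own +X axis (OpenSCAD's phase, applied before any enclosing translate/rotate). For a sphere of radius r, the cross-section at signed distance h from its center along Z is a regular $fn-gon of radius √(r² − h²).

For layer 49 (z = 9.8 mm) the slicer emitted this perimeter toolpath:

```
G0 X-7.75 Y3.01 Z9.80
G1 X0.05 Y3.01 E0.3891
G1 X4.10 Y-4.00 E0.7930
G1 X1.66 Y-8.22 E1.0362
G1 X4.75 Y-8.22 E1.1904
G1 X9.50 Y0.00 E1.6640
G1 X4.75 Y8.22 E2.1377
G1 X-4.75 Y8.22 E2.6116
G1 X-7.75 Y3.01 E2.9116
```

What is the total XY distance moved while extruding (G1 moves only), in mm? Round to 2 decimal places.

58.36 mm

Sum the Euclidean lengths of each G1 segment: total = 58.36 mm.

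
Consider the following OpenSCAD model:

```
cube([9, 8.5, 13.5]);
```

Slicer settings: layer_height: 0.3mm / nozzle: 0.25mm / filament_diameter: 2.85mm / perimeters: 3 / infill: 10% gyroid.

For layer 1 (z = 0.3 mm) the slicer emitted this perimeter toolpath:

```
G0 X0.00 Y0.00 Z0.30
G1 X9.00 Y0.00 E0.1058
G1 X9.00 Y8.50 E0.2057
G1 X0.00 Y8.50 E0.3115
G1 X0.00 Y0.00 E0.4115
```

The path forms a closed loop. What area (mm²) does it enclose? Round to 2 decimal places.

Apply the shoelace formula to the sequence of (X, Y) vertices; enclosed area = 76.50 mm².

76.50 mm²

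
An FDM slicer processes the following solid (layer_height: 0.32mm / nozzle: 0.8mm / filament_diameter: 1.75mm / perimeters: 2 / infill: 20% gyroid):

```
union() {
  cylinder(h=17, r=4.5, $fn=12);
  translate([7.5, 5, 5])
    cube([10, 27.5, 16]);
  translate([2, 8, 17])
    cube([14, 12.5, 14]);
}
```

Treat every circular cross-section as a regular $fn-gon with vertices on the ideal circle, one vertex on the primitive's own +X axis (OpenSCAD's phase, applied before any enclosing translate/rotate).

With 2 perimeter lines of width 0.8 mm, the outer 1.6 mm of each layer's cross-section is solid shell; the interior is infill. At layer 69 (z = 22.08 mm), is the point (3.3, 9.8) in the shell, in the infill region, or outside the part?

At z = 22.08 mm: the cylinder is not intersected at this z (z outside [0, 17]); the cube at (7.5, 5) does not reach this height (z outside [5, 21]); the cube at (2, 8) is present — its section is the full 14×12.5 rectangle; Merging all regions: only the 14×12.5 cube at (2, 8) is present, so the union is just that shape — 1 connected region. Overall, the cross-section is a single solid region. The nearest boundary edge runs (2.00, 20.50)→(2.00, 8.00); distance from the point to it = 1.30 mm. The point is inside the cross-section, 1.30 mm from the nearest boundary — within the 1.6 mm shell band (2 × 0.8).

shell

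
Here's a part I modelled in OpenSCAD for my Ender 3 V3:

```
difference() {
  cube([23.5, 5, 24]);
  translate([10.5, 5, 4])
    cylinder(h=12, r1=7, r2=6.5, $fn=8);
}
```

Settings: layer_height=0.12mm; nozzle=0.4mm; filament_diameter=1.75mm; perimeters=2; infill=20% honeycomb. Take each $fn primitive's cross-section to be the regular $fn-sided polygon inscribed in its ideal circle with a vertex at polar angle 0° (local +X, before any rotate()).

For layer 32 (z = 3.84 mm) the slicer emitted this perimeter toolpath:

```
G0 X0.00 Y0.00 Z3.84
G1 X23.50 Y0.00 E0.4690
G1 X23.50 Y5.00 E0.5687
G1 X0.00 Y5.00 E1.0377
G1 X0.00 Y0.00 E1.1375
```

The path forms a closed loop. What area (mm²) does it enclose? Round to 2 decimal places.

Apply the shoelace formula to the sequence of (X, Y) vertices; enclosed area = 117.50 mm².

117.50 mm²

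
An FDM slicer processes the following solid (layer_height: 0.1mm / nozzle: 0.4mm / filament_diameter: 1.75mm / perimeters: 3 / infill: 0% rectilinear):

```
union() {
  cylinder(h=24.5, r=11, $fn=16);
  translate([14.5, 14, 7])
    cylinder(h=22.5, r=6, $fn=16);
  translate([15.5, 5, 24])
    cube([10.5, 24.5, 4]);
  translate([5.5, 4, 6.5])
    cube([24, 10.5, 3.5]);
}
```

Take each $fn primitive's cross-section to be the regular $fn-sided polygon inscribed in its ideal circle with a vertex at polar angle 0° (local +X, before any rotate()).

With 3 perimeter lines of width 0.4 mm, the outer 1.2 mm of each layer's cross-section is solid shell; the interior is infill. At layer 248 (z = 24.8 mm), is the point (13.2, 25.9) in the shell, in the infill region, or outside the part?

At z = 24.8 mm: the cylinder is absent (z outside [0, 24.5]); the cylinder at (14.5, 14): section is a regular 16-gon, circumradius r=6; the cube at (15.5, 5) is present — its section is the full 10.5×24.5 rectangle; the cube at (5.5, 4) does not reach this height (z outside [6.5, 10]); Combining (union): the regions partially overlap (shared area 43.31 mm²), so overlapping operands fuse into one piece — 1 connected region. Overall, the cross-section is a single solid region. The nearest boundary edge runs (15.50, 19.80)→(15.50, 29.50); distance from the point to it = 2.30 mm. The point is not inside any of the regions above, so it lies outside the cross-section (2.30 mm from the nearest boundary).

outside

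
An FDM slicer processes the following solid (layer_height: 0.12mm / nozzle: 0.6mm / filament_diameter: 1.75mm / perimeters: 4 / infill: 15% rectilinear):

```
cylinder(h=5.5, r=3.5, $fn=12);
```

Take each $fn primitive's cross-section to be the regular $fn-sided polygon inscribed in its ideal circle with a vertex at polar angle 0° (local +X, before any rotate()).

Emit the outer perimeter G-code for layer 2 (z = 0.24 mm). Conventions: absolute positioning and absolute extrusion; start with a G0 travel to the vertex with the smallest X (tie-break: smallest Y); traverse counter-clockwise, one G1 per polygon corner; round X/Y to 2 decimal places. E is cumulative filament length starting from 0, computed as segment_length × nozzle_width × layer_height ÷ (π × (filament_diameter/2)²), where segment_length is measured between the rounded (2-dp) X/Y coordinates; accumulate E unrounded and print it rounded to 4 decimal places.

G0 X-3.50 Y0.00 Z0.24
G1 X-3.03 Y-1.75 E0.0542
G1 X-1.75 Y-3.03 E0.1084
G1 X0.00 Y-3.50 E0.1627
G1 X1.75 Y-3.03 E0.2169
G1 X3.03 Y-1.75 E0.2711
G1 X3.50 Y0.00 E0.3253
G1 X3.03 Y1.75 E0.3796
G1 X1.75 Y3.03 E0.4338
G1 X0.00 Y3.50 E0.4880
G1 X-1.75 Y3.03 E0.5422
G1 X-3.03 Y1.75 E0.5964
G1 X-3.50 Y0.00 E0.6507

At z = 0.24 mm: the cylinder: section is a regular 12-gon, circumradius r=3.5. The outline is a single polygon with 12 vertices. Extrusion per mm of travel: 0.6 × 0.12 / (π × 0.875²) = 0.029934. Accumulating E over each segment gives final E = 0.6507.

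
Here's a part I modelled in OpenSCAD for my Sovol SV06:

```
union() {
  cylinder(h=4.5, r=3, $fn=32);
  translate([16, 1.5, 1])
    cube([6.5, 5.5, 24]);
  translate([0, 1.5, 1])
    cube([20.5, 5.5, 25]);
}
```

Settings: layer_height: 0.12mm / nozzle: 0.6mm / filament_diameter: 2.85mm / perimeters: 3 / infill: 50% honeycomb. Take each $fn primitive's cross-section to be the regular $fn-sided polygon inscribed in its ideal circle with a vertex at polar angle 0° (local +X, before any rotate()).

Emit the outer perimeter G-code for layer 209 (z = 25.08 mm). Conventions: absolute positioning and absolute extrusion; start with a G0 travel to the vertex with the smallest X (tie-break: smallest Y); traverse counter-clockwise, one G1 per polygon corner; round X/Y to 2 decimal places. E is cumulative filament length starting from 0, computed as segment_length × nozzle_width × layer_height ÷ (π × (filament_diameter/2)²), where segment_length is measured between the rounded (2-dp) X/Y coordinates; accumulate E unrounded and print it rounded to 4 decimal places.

At z = 25.08 mm: the cylinder is absent (z outside [0, 4.5]); the cube at (16, 1.5) is not intersected at this z (z outside [1, 25]); the cube at (0, 1.5) (footprint 20.5×5.5) is included at this height; Merging all regions: only the 20.5×5.5 cube at (0, 1.5) is present, so the union is just that shape — 1 connected region. The outline is a single polygon with 4 vertices. Extrusion per mm of travel: 0.6 × 0.12 / (π × 1.425²) = 0.011286. Accumulating E over each segment gives final E = 0.5869.

G0 X0.00 Y1.50 Z25.08
G1 X20.50 Y1.50 E0.2314
G1 X20.50 Y7.00 E0.2934
G1 X0.00 Y7.00 E0.5248
G1 X0.00 Y1.50 E0.5869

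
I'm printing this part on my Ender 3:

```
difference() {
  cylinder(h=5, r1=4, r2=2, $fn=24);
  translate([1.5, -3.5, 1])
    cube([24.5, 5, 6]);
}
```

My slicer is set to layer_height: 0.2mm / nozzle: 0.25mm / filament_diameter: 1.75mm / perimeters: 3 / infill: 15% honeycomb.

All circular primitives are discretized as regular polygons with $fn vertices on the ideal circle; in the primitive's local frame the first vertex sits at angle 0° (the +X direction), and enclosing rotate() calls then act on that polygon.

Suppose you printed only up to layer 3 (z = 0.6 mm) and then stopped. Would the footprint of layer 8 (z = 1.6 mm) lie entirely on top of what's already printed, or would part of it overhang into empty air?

Compare the two slices. At z = 0.6: the cone (r1=4→r2=2) has section circumradius 3.760 here — a regular 24-gon (area = (24/2)·3.760²·sin(360°/24) = 43.91 mm²); the cube at (1.5, -3.5) is absent (z outside [1, 7]); Subtracting the remaining from the first: none of the subtracted shapes is present at this height, so the cone is unchanged — area = 43.91 mm². At z = 1.6: the cone: at t=0.320 of its height the radius interpolates to r₁+(r₂−r₁)t = 3.360, giving a regular 24-gon of that circumradius (area = (24/2)·3.360²·sin(360°/24) = 35.06 mm²); the 24.5×5 cube at (1.5, -3.5) contributes its full rectangle (area 122.50 mm²); Taking the first minus the rest: starting from the cone (35.06 mm²), the 24.5×5 cube at (1.5, -3.5) partially overlaps it — only the 6.52 mm² overlap (of its 122.50 mm²) is removed, clipping the outline — area = 28.55 mm². Checking containment: the cross-section at z = 1.6 is a subset of the cross-section at z = 0.6.

entirely on top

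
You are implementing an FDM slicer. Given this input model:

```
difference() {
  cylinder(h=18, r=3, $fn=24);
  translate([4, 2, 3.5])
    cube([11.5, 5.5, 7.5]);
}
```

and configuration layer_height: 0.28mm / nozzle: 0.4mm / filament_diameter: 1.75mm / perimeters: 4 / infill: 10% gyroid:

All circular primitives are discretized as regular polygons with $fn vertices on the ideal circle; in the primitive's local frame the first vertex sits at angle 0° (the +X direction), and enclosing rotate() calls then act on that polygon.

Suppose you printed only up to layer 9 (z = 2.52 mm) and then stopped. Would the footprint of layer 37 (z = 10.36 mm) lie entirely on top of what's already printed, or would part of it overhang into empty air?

entirely on top

Compare the two slices. At z = 2.52: the r=3 cylinder contributes a regular 24-gon of circumradius 3 (area = (24/2)·3.000²·sin(360°/24) = 27.95 mm²); the cube at (4, 2) is not intersected at this z (z outside [3.5, 11]); After the difference (first − rest): none of the subtracted shapes is present at this height, so the r=3 cylinder is unchanged — area = 27.95 mm². At z = 10.36: the r=3 cylinder contributes a regular 24-gon of circumradius 3 (area = (24/2)·3.000²·sin(360°/24) = 27.95 mm²); the cube at (4, 2) is present — its section is the full 11.5×5.5 rectangle (area 63.25 mm²); After the difference (first − rest): starting from the r=3 cylinder (27.95 mm²), the 11.5×5.5 cube at (4, 2) misses the remaining region (no effect) — area = 27.95 mm². Checking containment: the cross-section at z = 10.36 is a subset of the cross-section at z = 2.52.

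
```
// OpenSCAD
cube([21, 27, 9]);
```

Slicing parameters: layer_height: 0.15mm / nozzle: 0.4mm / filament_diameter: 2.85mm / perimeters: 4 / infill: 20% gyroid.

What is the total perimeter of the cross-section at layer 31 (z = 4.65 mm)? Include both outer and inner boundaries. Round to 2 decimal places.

At z = 4.65 mm: the cube is present — its section is the full 21×27 rectangle (perimeter 96.00 mm). Overall, the cross-section is a single solid region. Total boundary length (outer) = 96.00 mm.

96.00 mm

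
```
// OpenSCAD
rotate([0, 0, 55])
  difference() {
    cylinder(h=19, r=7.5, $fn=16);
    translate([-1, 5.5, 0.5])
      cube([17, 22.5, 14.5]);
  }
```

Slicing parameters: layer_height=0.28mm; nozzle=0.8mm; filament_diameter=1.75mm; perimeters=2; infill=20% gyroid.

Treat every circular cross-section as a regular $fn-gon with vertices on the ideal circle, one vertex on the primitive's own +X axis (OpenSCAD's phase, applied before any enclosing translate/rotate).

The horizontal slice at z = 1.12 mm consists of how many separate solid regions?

1

At z = 1.12 mm: the cylinder: section is a regular 16-gon, circumradius r=7.5; the 17×22.5 cube at (-1, 5.5) contributes its full rectangle; After the difference (first − rest): starting from the r=7.5 cylinder, the 17×22.5 cube at (-1, 5.5) partially overlaps it — only the 8.35 mm² overlap (of its 382.50 mm²) is removed, clipping the outline — 1 connected region; (rotated 55° about Z; rotation is an isometry so areas/perimeters/island counts are preserved). The result has 1 disconnected region.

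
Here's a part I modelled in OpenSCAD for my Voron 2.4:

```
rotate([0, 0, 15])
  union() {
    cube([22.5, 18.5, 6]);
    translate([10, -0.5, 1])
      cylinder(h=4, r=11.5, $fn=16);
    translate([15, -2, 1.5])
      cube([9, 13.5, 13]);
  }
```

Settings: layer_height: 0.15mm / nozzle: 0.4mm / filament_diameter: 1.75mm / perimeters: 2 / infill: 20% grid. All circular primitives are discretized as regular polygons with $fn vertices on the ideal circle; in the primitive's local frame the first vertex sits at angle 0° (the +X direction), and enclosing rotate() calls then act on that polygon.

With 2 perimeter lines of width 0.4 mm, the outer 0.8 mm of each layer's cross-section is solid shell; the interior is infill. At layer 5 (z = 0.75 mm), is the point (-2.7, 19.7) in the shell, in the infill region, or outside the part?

outside

At z = 0.75 mm: the cube (footprint 22.5×18.5) is included at this height; the cylinder at (10, -0.5) is absent (z outside [1, 5]); the cube at (15, -2) is absent (z outside [1.5, 14.5]); Taking the union: only the 22.5×18.5 cube is present, so the union is just that shape — 1 connected region; (rotated 15° about Z; rotation is an isometry so areas/perimeters/island counts are preserved). Overall, the cross-section is a single solid region. Undo the 15° rotation: the query point maps to (2.491, 19.728) in the un-rotated model frame. The nearest boundary edge runs (22.50, 18.50)→(0.00, 18.50); distance from the point to it = 1.23 mm. The point is not inside any of the regions above, so it lies outside the cross-section (1.23 mm from the nearest boundary).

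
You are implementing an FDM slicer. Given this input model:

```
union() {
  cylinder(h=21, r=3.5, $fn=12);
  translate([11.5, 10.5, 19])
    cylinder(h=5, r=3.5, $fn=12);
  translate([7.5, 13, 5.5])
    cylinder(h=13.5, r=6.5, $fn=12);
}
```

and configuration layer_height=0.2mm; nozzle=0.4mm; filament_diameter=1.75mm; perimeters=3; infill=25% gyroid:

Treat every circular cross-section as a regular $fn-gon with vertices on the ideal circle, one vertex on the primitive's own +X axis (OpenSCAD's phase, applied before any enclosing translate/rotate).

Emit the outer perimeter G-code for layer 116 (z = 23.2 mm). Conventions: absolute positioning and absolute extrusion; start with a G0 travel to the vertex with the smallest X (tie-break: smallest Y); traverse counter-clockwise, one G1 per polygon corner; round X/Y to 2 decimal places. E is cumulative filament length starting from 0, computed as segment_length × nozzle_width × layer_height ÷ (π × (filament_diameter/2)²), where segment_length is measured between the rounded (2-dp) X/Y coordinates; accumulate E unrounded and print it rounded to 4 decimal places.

At z = 23.2 mm: the cylinder is absent (z outside [0, 21]); the r=3.5 cylinder at (11.5, 10.5) contributes a regular 12-gon of circumradius 3.5; the cylinder at (7.5, 13) does not reach this height (z outside [5.5, 19]); Combining (union): only the r=3.5 cylinder at (11.5, 10.5) is present, so the union is just that shape — 1 connected region. The outline is a single polygon with 12 vertices. Extrusion per mm of travel: 0.4 × 0.2 / (π × 0.875²) = 0.033260. Accumulating E over each segment gives final E = 0.7230.

G0 X8.00 Y10.50 Z23.20
G1 X8.47 Y8.75 E0.0603
G1 X9.75 Y7.47 E0.1205
G1 X11.50 Y7.00 E0.1807
G1 X13.25 Y7.47 E0.2410
G1 X14.53 Y8.75 E0.3012
G1 X15.00 Y10.50 E0.3615
G1 X14.53 Y12.25 E0.4218
G1 X13.25 Y13.53 E0.4820
G1 X11.50 Y14.00 E0.5422
G1 X9.75 Y13.53 E0.6025
G1 X8.47 Y12.25 E0.6627
G1 X8.00 Y10.50 E0.7230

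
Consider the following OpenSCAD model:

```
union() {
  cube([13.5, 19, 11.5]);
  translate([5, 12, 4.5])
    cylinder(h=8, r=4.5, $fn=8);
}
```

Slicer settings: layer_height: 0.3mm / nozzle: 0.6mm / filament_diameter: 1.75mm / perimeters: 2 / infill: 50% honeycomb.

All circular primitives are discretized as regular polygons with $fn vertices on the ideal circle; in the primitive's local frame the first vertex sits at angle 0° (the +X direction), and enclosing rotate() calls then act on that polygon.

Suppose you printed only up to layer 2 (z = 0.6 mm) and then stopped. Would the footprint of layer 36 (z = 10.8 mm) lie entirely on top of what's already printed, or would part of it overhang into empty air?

entirely on top

Compare the two slices. At z = 0.6: the cube is present — its section is the full 13.5×19 rectangle (area 256.50 mm²); the cylinder at (5, 12) does not reach this height (z outside [4.5, 12.5]); Merging all regions: only the 13.5×19 cube is present, so the union is just that shape — area = 256.50 mm². At z = 10.8: the 13.5×19 cube contributes its full rectangle (area 256.50 mm²); the r=4.5 cylinder at (5, 12) contributes a regular 8-gon of circumradius 4.5 (area = (8/2)·4.500²·sin(360°/8) = 57.28 mm²); Combining (union): the r=4.5 cylinder at (5, 12) lies entirely inside the 13.5×19 cube, so the union is just the 13.5×19 cube — area = 256.50 mm². Checking containment: the cross-section at z = 10.8 is a subset of the cross-section at z = 0.6.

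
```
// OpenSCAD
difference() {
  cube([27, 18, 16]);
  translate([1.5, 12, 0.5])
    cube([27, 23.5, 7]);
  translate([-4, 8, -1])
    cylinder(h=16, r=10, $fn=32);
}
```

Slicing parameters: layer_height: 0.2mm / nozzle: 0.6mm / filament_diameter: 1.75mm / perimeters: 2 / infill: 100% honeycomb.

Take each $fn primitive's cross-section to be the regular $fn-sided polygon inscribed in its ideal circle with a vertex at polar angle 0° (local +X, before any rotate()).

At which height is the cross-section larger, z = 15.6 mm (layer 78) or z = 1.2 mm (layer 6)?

layer 78 (z = 15.6 mm)

Layer 78 (z = 15.6): the cube is present — its section is the full 27×18 rectangle (area 486.00 mm²); the cube at (1.5, 12) does not reach this height (z outside [0.5, 7.5]); the cylinder at (-4, 8) is absent (z outside [-1, 15]); Subtracting the remaining from the first: none of the subtracted shapes is present at this height, so the 27×18 cube is unchanged — area = 486.00 mm². So its area = 486.00 mm². Layer 6 (z = 1.2): the 27×18 cube contributes its full rectangle (area 486.00 mm²); the cube at (1.5, 12) (footprint 27×23.5) is included at this height (area 634.50 mm²); the cylinder at (-4, 8): section is a regular 32-gon, circumradius r=10 (area = (32/2)·10.000²·sin(360°/32) = 312.14 mm²); After the difference (first − rest): starting from the 27×18 cube (486.00 mm²), the 27×23.5 cube at (1.5, 12) partially overlaps it — only the 153.00 mm² overlap (of its 634.50 mm²) is removed, clipping the outline; the r=10 cylinder at (-4, 8) partially overlaps it — only the 67.96 mm² overlap (of its 312.14 mm²) is removed, clipping the outline — area = 265.04 mm². So its area = 265.04 mm². Layer 78 is larger (486.00 vs 265.04 mm²).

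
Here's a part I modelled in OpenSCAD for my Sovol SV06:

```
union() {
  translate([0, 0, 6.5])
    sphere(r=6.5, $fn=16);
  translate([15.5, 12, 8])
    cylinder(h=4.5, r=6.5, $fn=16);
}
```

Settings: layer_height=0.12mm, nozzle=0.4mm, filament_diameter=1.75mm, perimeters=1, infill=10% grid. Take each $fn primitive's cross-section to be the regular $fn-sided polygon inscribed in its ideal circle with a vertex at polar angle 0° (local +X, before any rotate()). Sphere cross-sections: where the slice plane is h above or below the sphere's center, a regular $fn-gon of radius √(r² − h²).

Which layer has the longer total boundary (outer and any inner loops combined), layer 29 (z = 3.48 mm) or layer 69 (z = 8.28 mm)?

Layer 29 (z = 3.48): the r=6.5 sphere slices to a regular 16-gon of circumradius 5.756 (√(r²−h²) with h=3.02 from center) (perimeter = 2·16·5.756·sin(180°/16) = 35.93 mm); the cylinder at (15.5, 12) does not reach this height (z outside [8, 12.5]); Taking the union: only the r=6.5 sphere is present, so the union is just that shape — boundary = 35.93 mm. So its perimeter = 35.93 mm. Layer 69 (z = 8.28): the r=6.5 sphere contributes a regular 16-gon of circumradius √(6.5²−1.78²) = 6.252 (perimeter = 2·16·6.252·sin(180°/16) = 39.03 mm); the r=6.5 cylinder at (15.5, 12) gives a regular 16-gon of circumradius 6.5 (constant along its height) (perimeter = 2·16·6.500·sin(180°/16) = 40.58 mm); Taking the union: the 2 present regions are separate (no shared area or edge), so areas and boundary lengths simply add and each stays a separate island — boundary = 79.61 mm. So its perimeter = 79.61 mm. Layer 69 is larger (79.61 vs 35.93 mm).

layer 69 (z = 8.28 mm)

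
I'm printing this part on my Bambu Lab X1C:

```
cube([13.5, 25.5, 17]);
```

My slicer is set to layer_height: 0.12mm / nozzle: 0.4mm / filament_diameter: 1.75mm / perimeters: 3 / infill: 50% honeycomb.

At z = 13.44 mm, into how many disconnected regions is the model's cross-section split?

1

At z = 13.44 mm: the 13.5×25.5 cube contributes its full rectangle. The result has 1 disconnected region.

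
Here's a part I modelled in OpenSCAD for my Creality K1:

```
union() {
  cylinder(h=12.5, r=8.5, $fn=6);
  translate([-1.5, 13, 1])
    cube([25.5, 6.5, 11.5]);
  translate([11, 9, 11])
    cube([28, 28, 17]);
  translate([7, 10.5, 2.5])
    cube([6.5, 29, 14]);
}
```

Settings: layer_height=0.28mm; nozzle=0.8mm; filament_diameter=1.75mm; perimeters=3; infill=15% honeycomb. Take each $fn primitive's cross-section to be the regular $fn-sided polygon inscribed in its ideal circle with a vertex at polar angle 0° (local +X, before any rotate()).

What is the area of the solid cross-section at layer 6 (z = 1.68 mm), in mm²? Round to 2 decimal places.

At z = 1.68 mm: the r=8.5 cylinder gives a regular 6-gon of circumradius 8.5 (constant along its height) (area = (6/2)·8.500²·sin(360°/6) = 187.71 mm²); the cube at (-1.5, 13) (footprint 25.5×6.5) is included at this height (area 165.75 mm²); the cube at (11, 9) does not reach this height (z outside [11, 28]); the cube at (7, 10.5) does not reach this height (z outside [2.5, 16.5]); Taking the union: the 2 present regions are separate (no shared area or edge), so areas and boundary lengths simply add and each stays a separate island — area = 353.46 mm². Overall, the cross-section has 2 separate islands. Net area = 353.46 mm².

353.46 mm²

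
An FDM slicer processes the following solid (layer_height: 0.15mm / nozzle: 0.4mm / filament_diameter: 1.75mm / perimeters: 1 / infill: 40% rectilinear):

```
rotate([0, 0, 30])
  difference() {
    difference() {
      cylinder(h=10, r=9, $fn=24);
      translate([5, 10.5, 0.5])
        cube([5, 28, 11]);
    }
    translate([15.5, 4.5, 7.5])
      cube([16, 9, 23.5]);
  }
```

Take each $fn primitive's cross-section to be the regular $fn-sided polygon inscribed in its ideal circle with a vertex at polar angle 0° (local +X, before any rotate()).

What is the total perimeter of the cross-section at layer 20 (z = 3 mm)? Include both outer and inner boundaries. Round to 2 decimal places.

56.39 mm

At z = 3 mm: the r=9 cylinder gives a regular 24-gon of circumradius 9 (constant along its height) (perimeter = 2·24·9.000·sin(180°/24) = 56.39 mm); the cube at (5, 10.5) is present — its section is the full 5×28 rectangle (perimeter 66.00 mm); Subtracting the remaining from the first: starting from the r=9 cylinder, the 5×28 cube at (5, 10.5) misses the remaining region (no effect) — boundary = 56.39 mm; the cube at (15.5, 4.5) is not intersected at this z (z outside [7.5, 31]); After the difference (first − rest): none of the subtracted shapes is present at this height, so the result so far is unchanged — boundary = 56.39 mm; (rotated 30° about Z; rotation is an isometry so areas/perimeters/island counts are preserved). Overall, the cross-section is a single solid region. Total boundary length (outer) = 56.39 mm.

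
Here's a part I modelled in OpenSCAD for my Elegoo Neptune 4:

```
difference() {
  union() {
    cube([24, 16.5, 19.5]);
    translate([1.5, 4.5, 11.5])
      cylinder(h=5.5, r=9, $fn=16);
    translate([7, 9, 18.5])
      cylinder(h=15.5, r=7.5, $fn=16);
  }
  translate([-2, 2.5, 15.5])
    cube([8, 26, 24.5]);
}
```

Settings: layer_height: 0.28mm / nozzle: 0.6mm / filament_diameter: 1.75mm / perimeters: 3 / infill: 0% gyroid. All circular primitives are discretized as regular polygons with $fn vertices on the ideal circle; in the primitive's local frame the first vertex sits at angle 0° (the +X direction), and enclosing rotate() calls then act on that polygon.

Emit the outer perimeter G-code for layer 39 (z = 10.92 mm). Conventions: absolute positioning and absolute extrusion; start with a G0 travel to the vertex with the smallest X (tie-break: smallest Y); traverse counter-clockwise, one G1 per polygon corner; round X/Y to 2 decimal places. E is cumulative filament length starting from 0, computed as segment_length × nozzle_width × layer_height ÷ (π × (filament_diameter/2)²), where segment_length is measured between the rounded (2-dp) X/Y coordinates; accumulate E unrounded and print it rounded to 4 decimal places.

G0 X0.00 Y0.00 Z10.92
G1 X24.00 Y0.00 E1.6763
G1 X24.00 Y16.50 E2.8288
G1 X0.00 Y16.50 E4.5051
G1 X0.00 Y0.00 E5.6575

At z = 10.92 mm: the 24×16.5 cube contributes its full rectangle; the cylinder at (1.5, 4.5) is absent (z outside [11.5, 17]); the cylinder at (7, 9) is absent (z outside [18.5, 34]); Merging all regions: only the 24×16.5 cube is present, so the union is just that shape — 1 connected region; the cube at (-2, 2.5) is not intersected at this z (z outside [15.5, 40]); Subtracting the remaining from the first: none of the subtracted shapes is present at this height, so that combined region is unchanged — 1 connected region. The outline is a single polygon with 4 vertices. Extrusion per mm of travel: 0.6 × 0.28 / (π × 0.875²) = 0.069846. Accumulating E over each segment gives final E = 5.6575.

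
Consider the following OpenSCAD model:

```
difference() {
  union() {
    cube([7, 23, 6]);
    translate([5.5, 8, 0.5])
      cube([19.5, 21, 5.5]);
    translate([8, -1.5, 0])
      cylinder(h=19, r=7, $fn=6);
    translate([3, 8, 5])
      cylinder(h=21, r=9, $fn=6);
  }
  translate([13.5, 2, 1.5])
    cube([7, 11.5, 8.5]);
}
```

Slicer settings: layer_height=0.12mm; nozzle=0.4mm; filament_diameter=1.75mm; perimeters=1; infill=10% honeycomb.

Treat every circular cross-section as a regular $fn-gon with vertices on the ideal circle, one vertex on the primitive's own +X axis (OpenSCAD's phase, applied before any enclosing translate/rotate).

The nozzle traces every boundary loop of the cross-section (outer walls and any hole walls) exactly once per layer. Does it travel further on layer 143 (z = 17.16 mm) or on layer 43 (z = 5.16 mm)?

Layer 143 (z = 17.16): the cube is absent (z outside [0, 6]); the cube at (5.5, 8) does not reach this height (z outside [0.5, 6]); the r=7 cylinder at (8, -1.5) gives a regular 6-gon of circumradius 7 (constant along its height) (perimeter = 2·6·7.000·sin(180°/6) = 42.00 mm); the cylinder at (3, 8): section is a regular 6-gon, circumradius r=9 (perimeter = 2·6·9.000·sin(180°/6) = 54.00 mm); Merging all regions: the regions partially overlap (shared area 24.03 mm²), so the edge portions inside another operand are dropped and the merged outline is re-measured after clipping — boundary = 74.91 mm; the cube at (13.5, 2) is absent (z outside [1.5, 10]); Subtracting the remaining from the first: none of the subtracted shapes is present at this height, so the result so far is unchanged — boundary = 74.91 mm. So its perimeter = 74.91 mm. Layer 43 (z = 5.16): the cube is present — its section is the full 7×23 rectangle (perimeter 60.00 mm); the 19.5×21 cube at (5.5, 8) contributes its full rectangle (perimeter 81.00 mm); the r=7 cylinder at (8, -1.5) contributes a regular 6-gon of circumradius 7 (perimeter = 2·6·7.000·sin(180°/6) = 42.00 mm); the cylinder at (3, 8): section is a regular 6-gon, circumradius r=9 (perimeter = 2·6·9.000·sin(180°/6) = 54.00 mm); Taking the union: the regions partially overlap (shared area 178.12 mm²), so the edge portions inside another operand are dropped and the merged outline is re-measured after clipping — boundary = 130.46 mm; the 7×11.5 cube at (13.5, 2) contributes its full rectangle (perimeter 37.00 mm); Subtracting the remaining from the first: starting from that combined region, the 7×11.5 cube at (13.5, 2) partially overlaps it — only the 38.50 mm² overlap (of its 80.50 mm²) is removed, clipping the outline — boundary = 141.46 mm. So its perimeter = 141.46 mm. Layer 43 is larger (141.46 vs 74.91 mm).

layer 43 (z = 5.16 mm)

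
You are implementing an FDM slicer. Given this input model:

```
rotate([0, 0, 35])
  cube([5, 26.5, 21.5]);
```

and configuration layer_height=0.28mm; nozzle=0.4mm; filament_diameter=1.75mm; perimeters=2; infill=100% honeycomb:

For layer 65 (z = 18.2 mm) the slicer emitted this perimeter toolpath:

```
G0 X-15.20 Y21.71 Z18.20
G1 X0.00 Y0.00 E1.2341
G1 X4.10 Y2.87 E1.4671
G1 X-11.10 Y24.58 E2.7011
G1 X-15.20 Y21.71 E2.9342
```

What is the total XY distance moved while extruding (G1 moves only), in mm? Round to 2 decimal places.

63.01 mm

Sum the Euclidean lengths of each G1 segment: total = 63.01 mm.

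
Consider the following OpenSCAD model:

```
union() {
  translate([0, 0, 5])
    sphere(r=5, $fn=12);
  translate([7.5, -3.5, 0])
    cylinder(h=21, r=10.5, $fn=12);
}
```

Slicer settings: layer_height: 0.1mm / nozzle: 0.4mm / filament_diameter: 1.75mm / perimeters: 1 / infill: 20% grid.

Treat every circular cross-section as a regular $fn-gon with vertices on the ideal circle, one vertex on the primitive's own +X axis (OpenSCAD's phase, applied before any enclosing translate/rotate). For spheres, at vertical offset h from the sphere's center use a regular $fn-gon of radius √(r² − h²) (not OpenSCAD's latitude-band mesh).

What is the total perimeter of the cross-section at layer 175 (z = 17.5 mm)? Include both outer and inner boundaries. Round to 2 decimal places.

At z = 17.5 mm: the sphere does not reach this height (|z−center|=12.500 > r=5); the r=10.5 cylinder at (7.5, -3.5) contributes a regular 12-gon of circumradius 10.5 (perimeter = 2·12·10.500·sin(180°/12) = 65.22 mm); Taking the union: only the r=10.5 cylinder at (7.5, -3.5) is present, so the union is just that shape — boundary = 65.22 mm. Overall, the cross-section is a single solid region. Total boundary length (outer) = 65.22 mm.

65.22 mm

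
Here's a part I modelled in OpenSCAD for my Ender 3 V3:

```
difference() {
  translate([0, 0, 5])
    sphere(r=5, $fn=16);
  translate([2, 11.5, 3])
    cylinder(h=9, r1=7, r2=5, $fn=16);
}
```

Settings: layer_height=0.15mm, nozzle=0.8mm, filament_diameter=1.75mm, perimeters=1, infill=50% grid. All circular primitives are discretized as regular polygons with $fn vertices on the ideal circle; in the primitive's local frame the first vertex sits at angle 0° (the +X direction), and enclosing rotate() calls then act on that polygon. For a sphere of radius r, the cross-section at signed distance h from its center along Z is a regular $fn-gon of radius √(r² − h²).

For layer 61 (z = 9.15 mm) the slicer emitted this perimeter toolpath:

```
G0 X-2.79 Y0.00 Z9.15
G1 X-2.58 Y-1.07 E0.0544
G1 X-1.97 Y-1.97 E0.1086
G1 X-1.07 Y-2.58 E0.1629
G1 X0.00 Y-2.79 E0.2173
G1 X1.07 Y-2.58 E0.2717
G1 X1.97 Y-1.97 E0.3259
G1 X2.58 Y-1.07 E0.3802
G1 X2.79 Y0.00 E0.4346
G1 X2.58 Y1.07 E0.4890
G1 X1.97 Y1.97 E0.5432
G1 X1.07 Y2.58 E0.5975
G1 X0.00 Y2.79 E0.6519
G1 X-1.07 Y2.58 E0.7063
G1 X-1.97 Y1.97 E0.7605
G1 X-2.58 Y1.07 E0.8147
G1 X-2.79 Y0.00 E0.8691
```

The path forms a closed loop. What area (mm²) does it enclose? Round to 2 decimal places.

23.84 mm²

Apply the shoelace formula to the sequence of (X, Y) vertices; enclosed area = 23.84 mm².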